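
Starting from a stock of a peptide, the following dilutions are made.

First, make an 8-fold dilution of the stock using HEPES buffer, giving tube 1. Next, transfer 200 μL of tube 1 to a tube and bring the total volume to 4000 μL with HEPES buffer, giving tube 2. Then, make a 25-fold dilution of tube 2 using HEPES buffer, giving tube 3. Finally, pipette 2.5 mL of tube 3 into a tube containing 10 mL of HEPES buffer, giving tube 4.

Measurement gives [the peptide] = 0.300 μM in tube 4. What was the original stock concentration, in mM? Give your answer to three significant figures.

Step 1: 8-fold → factor 8
Step 2: 200 μL brought to 4000 μL → factor 4000/200 = 20
Step 3: 25-fold → factor 25
Step 4: 2.5 mL + 10 mL = 12.5 mL total → factor 12.5/2.5 = 5
Overall dilution factor = 8 × 20 × 25 × 5 = 20000
Stock = 0.300 μM × 20000 = 6000 μM = 6.00 mM

6.00 mM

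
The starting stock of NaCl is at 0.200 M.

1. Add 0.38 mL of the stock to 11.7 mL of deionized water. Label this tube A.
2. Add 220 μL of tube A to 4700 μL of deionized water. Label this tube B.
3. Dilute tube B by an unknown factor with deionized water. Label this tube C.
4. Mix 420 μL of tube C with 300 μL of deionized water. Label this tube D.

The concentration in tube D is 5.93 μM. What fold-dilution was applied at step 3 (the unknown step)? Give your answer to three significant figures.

27.7-fold

Step 1: 0.38 mL + 11.7 mL = 12.08 mL total → factor 12.08/0.38 = 31.789
Step 2: 220 μL + 4700 μL = 4920 μL total → factor 4920/220 = 22.364
Step 3: unknown factor x
Step 4: 420 μL + 300 μL = 720 μL total → factor 720/420 = 1.7143
Product of known-step factors = 1218.7
Overall factor = 0.200 M / (5.93 μM) = 33727
x = 33727 / 1218.7 = 27.7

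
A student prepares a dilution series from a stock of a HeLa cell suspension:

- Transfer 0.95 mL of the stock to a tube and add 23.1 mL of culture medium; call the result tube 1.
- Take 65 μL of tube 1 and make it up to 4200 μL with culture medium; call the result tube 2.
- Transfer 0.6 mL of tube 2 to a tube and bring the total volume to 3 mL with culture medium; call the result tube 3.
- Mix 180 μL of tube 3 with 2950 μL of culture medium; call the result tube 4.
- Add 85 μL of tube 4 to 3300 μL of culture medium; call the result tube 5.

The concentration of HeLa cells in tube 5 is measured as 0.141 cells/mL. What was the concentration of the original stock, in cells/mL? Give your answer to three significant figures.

Step 1: 0.95 mL + 23.1 mL = 24.05 mL total → factor 24.05/0.95 = 25.316
Step 2: 65 μL brought to 4200 μL → factor 4200/65 = 64.615
Step 3: 0.6 mL brought to 3 mL → factor 3/0.6 = 5
Step 4: 180 μL + 2950 μL = 3130 μL total → factor 3130/180 = 17.389
Step 5: 85 μL + 3300 μL = 3385 μL total → factor 3385/85 = 39.824
Overall dilution factor = 25.316 × 64.615 × 5 × 17.389 × 39.824 = 5.6638 × 10^6
Stock = 0.141 cells/mL × 5.6638 × 10^6 = 7.99 × 10^5 cells/mL

7.99 × 10^5 cells/mL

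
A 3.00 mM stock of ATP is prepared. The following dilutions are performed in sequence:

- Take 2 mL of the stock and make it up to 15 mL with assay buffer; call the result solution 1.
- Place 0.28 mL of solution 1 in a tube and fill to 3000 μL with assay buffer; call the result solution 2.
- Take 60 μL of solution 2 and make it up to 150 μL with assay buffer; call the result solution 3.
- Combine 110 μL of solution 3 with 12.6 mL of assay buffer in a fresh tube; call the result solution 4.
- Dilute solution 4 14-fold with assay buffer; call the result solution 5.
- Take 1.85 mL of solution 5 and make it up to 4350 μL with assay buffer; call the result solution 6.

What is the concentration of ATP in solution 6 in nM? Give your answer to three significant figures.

3.93 nM

Step 1: 2 mL brought to 15 mL → factor 15/2 = 7.5
Step 2: 0.28 mL brought to 3000 μL → factor 3/0.28 = 10.714
Step 3: 60 μL brought to 150 μL → factor 150/60 = 2.5
Step 4: 110 μL + 12.6 mL = 12710 μL total → factor 12710/110 = 115.55
Step 5: 14-fold → factor 14
Step 6: 1.85 mL brought to 4350 μL → factor 4.35/1.85 = 2.3514
Dilution factor through solution 6 = 7.5 × 10.714 × 2.5 × 115.55 × 14 × 2.3514 = 7.6412 × 10^5
[solution 6] = 3.00 mM / 7.6412 × 10^5 = 3.926 × 10^-6 mM = 3.93 nM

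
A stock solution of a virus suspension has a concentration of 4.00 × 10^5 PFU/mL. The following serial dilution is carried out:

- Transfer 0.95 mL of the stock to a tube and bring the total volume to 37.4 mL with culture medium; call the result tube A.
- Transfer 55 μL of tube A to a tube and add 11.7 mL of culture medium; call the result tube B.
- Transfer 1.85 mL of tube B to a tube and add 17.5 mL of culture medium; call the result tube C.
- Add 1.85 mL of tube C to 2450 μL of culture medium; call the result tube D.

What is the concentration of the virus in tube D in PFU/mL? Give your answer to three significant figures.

1.96 PFU/mL

Step 1: 0.95 mL brought to 37.4 mL → factor 37.4/0.95 = 39.368
Step 2: 55 μL + 11.7 mL = 11755 μL total → factor 11755/55 = 213.73
Step 3: 1.85 mL + 17.5 mL = 19.35 mL total → factor 19.35/1.85 = 10.459
Step 4: 1.85 mL + 2450 μL = 4.3 mL total → factor 4.3/1.85 = 2.3243
Overall dilution factor = 39.368 × 213.73 × 10.459 × 2.3243 = 2.0456 × 10^5
Final = 4.00 × 10^5 PFU/mL / 2.0456 × 10^5 = 1.96 PFU/mL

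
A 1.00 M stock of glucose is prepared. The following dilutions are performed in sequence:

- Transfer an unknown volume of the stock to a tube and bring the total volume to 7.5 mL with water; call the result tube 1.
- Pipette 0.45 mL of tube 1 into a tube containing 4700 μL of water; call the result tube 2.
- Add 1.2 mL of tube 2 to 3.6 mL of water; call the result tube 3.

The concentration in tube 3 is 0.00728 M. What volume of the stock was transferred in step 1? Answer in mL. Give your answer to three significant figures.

Step 1: v brought to 7.5 mL → factor = 7.5 mL/v
Step 2: 0.45 mL + 4700 μL = 5.15 mL total → factor 5.15/0.45 = 11.444
Step 3: 1.2 mL + 3.6 mL = 4.8 mL total → factor 4.8/1.2 = 4
Product of known-step factors = 45.778
Overall factor = 1.00 M / (0.00728 M) = 137.36
Step-1 factor = 137.36 / 45.778 = 3.0006
v = 7.5 mL / 3.0006 = 2.50 mL

2.50 mL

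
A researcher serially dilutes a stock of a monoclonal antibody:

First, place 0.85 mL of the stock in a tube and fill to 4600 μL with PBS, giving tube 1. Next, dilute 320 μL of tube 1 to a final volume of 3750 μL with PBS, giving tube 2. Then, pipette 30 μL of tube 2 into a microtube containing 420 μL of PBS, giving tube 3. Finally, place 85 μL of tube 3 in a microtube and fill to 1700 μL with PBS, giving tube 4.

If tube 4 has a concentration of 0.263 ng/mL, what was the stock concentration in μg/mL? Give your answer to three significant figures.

5.00 μg/mL

Step 1: 0.85 mL brought to 4600 μL → factor 4.6/0.85 = 5.4118
Step 2: 320 μL brought to 3750 μL → factor 3750/320 = 11.719
Step 3: 30 μL + 420 μL = 450 μL total → factor 450/30 = 15
Step 4: 85 μL brought to 1700 μL → factor 1700/85 = 20
Overall dilution factor = 5.4118 × 11.719 × 15 × 20 = 19026
Stock = 0.263 ng/mL × 19026 = 5004 ng/mL = 5.00 μg/mL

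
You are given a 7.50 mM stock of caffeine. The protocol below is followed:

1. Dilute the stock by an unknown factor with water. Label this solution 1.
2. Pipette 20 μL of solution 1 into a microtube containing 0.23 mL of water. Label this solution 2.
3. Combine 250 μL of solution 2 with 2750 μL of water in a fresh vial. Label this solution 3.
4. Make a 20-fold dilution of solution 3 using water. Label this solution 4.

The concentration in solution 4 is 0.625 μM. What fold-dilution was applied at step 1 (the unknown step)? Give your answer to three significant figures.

Step 1: unknown factor x
Step 2: 20 μL + 0.23 mL = 250 μL total → factor 250/20 = 12.5
Step 3: 250 μL + 2750 μL = 3000 μL total → factor 3000/250 = 12
Step 4: 20-fold → factor 20
Product of known-step factors = 3000
Overall factor = 7.50 mM / (0.625 μM) = 12000
x = 12000 / 3000 = 4.00

4.00-fold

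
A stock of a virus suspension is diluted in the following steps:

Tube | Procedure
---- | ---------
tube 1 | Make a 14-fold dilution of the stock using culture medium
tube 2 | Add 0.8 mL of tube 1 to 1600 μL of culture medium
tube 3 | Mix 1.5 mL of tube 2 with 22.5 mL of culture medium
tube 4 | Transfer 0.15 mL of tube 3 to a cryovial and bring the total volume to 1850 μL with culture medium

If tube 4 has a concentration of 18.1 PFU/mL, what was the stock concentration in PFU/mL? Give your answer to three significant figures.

1.50 × 10^5 PFU/mL

Step 1: 14-fold → factor 14
Step 2: 0.8 mL + 1600 μL = 2.4 mL total → factor 2.4/0.8 = 3
Step 3: 1.5 mL + 22.5 mL = 24 mL total → factor 24/1.5 = 16
Step 4: 0.15 mL brought to 1850 μL → factor 1.85/0.15 = 12.333
Overall dilution factor = 14 × 3 × 16 × 12.333 = 8288
Stock = 18.1 PFU/mL × 8288 = 1.50 × 10^5 PFU/mL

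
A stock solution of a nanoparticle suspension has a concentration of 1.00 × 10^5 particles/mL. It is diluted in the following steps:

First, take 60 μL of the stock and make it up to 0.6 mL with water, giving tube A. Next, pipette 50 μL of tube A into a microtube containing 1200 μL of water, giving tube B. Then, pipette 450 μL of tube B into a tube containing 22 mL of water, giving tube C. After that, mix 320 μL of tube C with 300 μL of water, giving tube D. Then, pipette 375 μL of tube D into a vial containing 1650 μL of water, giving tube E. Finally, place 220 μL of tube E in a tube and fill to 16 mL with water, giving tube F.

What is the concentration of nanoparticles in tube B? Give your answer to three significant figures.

Step 1: 60 μL brought to 0.6 mL → factor 600/60 = 10
Step 2: 50 μL + 1200 μL = 1250 μL total → factor 1250/50 = 25
Dilution factor through tube B = 10 × 25 = 250
[tube B] = 1.00 × 10^5 particles/mL / 250 = 400 particles/mL

400 particles/mL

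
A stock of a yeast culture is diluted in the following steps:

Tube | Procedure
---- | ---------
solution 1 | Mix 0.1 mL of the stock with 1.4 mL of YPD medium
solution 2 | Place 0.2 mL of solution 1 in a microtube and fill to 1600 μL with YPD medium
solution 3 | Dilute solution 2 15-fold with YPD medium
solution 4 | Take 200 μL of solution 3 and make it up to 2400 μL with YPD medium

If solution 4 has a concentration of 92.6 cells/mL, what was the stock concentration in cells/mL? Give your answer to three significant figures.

2.00 × 10^6 cells/mL

Step 1: 0.1 mL + 1.4 mL = 1.5 mL total → factor 1.5/0.1 = 15
Step 2: 0.2 mL brought to 1600 μL → factor 1.6/0.2 = 8
Step 3: 15-fold → factor 15
Step 4: 200 μL brought to 2400 μL → factor 2400/200 = 12
Overall dilution factor = 15 × 8 × 15 × 12 = 21600
Stock = 92.6 cells/mL × 21600 = 2.00 × 10^6 cells/mL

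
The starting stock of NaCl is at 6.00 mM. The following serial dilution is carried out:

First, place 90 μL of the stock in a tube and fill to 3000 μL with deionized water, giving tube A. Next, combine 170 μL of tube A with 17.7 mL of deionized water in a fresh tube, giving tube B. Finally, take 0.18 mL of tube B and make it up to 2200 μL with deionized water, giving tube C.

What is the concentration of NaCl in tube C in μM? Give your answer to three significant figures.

Step 1: 90 μL brought to 3000 μL → factor 3000/90 = 33.333
Step 2: 170 μL + 17.7 mL = 17870 μL total → factor 17870/170 = 105.12
Step 3: 0.18 mL brought to 2200 μL → factor 2.2/0.18 = 12.222
Overall dilution factor = 33.333 × 105.12 × 12.222 = 42826
Final = 6.00 mM / 42826 = 0.0001401 mM = 0.140 μM

0.140 μM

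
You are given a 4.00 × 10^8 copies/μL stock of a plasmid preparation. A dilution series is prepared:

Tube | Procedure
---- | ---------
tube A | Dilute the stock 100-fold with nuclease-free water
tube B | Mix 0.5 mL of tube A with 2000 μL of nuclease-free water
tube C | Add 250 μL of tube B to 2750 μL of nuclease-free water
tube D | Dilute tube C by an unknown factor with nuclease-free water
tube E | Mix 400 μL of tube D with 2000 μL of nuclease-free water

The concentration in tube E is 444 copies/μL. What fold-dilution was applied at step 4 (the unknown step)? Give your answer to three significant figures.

Step 1: 100-fold → factor 100
Step 2: 0.5 mL + 2000 μL = 2.5 mL total → factor 2.5/0.5 = 5
Step 3: 250 μL + 2750 μL = 3000 μL total → factor 3000/250 = 12
Step 4: unknown factor x
Step 5: 400 μL + 2000 μL = 2400 μL total → factor 2400/400 = 6
Product of known-step factors = 36000
Overall factor = 4.00 × 10^8 copies/μL / (444 copies/μL) = 9.009 × 10^5
x = 9.009 × 10^5 / 36000 = 25.0

25.0-fold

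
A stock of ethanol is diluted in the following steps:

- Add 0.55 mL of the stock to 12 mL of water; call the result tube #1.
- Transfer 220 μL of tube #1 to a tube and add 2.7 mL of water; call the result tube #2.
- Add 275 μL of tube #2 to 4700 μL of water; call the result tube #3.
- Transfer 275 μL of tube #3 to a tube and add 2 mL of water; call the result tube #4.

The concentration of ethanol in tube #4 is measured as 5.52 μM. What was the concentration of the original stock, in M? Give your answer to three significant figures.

Step 1: 0.55 mL + 12 mL = 12.55 mL total → factor 12.55/0.55 = 22.818
Step 2: 220 μL + 2.7 mL = 2920 μL total → factor 2920/220 = 13.273
Step 3: 275 μL + 4700 μL = 4975 μL total → factor 4975/275 = 18.091
Step 4: 275 μL + 2 mL = 2275 μL total → factor 2275/275 = 8.2727
Overall dilution factor = 22.818 × 13.273 × 18.091 × 8.2727 = 45326
Stock = 5.52 μM × 45326 = 2.502 × 10^5 μM = 0.250 M

0.250 M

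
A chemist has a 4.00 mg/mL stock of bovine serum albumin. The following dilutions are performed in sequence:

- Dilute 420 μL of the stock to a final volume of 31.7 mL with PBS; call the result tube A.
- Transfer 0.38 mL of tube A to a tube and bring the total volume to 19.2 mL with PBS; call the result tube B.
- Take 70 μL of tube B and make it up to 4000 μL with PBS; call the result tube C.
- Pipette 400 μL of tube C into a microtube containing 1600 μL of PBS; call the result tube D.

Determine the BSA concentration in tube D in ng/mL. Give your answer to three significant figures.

Step 1: 420 μL brought to 31.7 mL → factor 31700/420 = 75.476
Step 2: 0.38 mL brought to 19.2 mL → factor 19.2/0.38 = 50.526
Step 3: 70 μL brought to 4000 μL → factor 4000/70 = 57.143
Step 4: 400 μL + 1600 μL = 2000 μL total → factor 2000/400 = 5
Overall dilution factor = 75.476 × 50.526 × 57.143 × 5 = 1.0896 × 10^6
Final = 4.00 mg/mL / 1.0896 × 10^6 = 3.671 × 10^-6 mg/mL = 3.67 ng/mL

3.67 ng/mL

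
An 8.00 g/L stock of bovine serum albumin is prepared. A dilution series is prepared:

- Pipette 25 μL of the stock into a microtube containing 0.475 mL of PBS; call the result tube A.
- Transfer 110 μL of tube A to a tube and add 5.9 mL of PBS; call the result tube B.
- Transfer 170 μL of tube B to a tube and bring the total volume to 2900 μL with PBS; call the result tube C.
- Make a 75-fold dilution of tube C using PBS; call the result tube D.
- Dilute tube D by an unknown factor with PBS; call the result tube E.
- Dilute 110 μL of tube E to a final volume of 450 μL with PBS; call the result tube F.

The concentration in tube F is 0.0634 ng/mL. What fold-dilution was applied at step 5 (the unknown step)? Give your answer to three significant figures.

Step 1: 25 μL + 0.475 mL = 500 μL total → factor 500/25 = 20
Step 2: 110 μL + 5.9 mL = 6010 μL total → factor 6010/110 = 54.636
Step 3: 170 μL brought to 2900 μL → factor 2900/170 = 17.059
Step 4: 75-fold → factor 75
Step 5: unknown factor x
Step 6: 110 μL brought to 450 μL → factor 450/110 = 4.0909
Product of known-step factors = 5.7193 × 10^6
Overall factor = 8.00 g/L / (0.0634 ng/mL) = 1.2618 × 10^8
x = 1.2618 × 10^8 / 5.7193 × 10^6 = 22.1

22.1-fold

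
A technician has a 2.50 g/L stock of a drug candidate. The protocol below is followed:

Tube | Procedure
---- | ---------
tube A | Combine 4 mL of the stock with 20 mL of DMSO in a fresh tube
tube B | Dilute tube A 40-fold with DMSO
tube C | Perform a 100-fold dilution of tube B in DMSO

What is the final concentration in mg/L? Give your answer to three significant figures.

Step 1: 4 mL + 20 mL = 24 mL total → factor 24/4 = 6
Step 2: 40-fold → factor 40
Step 3: 100-fold → factor 100
Overall dilution factor = 6 × 40 × 100 = 24000
Final = 2.50 g/L / 24000 = 0.0001042 g/L = 0.104 mg/L

0.104 mg/L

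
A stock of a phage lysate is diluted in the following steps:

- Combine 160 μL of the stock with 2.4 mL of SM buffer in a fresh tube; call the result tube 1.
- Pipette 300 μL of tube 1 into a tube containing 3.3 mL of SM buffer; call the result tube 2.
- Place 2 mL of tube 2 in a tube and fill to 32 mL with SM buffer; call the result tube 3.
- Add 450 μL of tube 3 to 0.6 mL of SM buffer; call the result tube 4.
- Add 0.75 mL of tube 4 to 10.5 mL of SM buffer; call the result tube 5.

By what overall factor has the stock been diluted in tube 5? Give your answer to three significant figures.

1.08 × 10^5

Step 1: 160 μL + 2.4 mL = 2560 μL total → factor 2560/160 = 16
Step 2: 300 μL + 3.3 mL = 3600 μL total → factor 3600/300 = 12
Step 3: 2 mL brought to 32 mL → factor 32/2 = 16
Step 4: 450 μL + 0.6 mL = 1050 μL total → factor 1050/450 = 2.3333
Step 5: 0.75 mL + 10.5 mL = 11.25 mL total → factor 11.25/0.75 = 15
Overall dilution factor = 16 × 12 × 16 × 2.3333 × 15 = 1.0752 × 10^5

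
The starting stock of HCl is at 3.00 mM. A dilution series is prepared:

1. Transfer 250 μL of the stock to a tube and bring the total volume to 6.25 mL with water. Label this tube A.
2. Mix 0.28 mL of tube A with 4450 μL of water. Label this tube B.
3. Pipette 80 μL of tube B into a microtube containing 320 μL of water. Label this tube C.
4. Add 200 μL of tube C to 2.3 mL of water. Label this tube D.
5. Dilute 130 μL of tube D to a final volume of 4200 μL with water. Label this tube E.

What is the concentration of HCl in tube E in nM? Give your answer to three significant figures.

3.52 nM

Step 1: 250 μL brought to 6.25 mL → factor 6250/250 = 25
Step 2: 0.28 mL + 4450 μL = 4.73 mL total → factor 4.73/0.28 = 16.893
Step 3: 80 μL + 320 μL = 400 μL total → factor 400/80 = 5
Step 4: 200 μL + 2.3 mL = 2500 μL total → factor 2500/200 = 12.5
Step 5: 130 μL brought to 4200 μL → factor 4200/130 = 32.308
Overall dilution factor = 25 × 16.893 × 5 × 12.5 × 32.308 = 8.5276 × 10^5
Final = 3.00 mM / 8.5276 × 10^5 = 3.518 × 10^-6 mM = 3.52 nM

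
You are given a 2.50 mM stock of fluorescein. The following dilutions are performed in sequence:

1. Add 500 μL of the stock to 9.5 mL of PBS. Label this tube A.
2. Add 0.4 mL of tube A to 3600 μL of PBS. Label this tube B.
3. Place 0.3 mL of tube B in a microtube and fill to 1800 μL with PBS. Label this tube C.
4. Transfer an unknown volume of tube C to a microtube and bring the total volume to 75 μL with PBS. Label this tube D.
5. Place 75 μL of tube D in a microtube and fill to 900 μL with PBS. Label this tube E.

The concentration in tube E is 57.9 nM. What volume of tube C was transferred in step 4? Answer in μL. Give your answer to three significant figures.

25.0 μL

Step 1: 500 μL + 9.5 mL = 10000 μL total → factor 10000/500 = 20
Step 2: 0.4 mL + 3600 μL = 4 mL total → factor 4/0.4 = 10
Step 3: 0.3 mL brought to 1800 μL → factor 1.8/0.3 = 6
Step 4: v brought to 75 μL → factor = 75 μL/v
Step 5: 75 μL brought to 900 μL → factor 900/75 = 12
Product of known-step factors = 14400
Overall factor = 2.50 mM / (57.9 nM) = 43178
Step-4 factor = 43178 / 14400 = 2.9985
v = 75 μL / 2.9985 = 25.0 μL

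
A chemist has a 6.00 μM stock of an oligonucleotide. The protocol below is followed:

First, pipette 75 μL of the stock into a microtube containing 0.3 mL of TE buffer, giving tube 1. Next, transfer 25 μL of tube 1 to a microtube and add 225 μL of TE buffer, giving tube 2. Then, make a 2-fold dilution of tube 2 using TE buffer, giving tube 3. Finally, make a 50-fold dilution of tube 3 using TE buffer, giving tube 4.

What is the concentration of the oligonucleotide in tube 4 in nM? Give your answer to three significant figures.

1.20 nM

Step 1: 75 μL + 0.3 mL = 375 μL total → factor 375/75 = 5
Step 2: 25 μL + 225 μL = 250 μL total → factor 250/25 = 10
Step 3: 2-fold → factor 2
Step 4: 50-fold → factor 50
Overall dilution factor = 5 × 10 × 2 × 50 = 5000
Final = 6.00 μM / 5000 = 0.001200 μM = 1.20 nM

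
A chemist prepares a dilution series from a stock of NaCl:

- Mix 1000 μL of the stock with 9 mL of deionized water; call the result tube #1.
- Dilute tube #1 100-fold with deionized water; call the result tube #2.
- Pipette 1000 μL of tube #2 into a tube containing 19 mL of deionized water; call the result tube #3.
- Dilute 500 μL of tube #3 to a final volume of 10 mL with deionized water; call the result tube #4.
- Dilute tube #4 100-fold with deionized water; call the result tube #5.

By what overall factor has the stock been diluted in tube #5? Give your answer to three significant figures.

4.00 × 10^7

Step 1: 1000 μL + 9 mL = 10000 μL total → factor 10000/1000 = 10
Step 2: 100-fold → factor 100
Step 3: 1000 μL + 19 mL = 20000 μL total → factor 20000/1000 = 20
Step 4: 500 μL brought to 10 mL → factor 10000/500 = 20
Step 5: 100-fold → factor 100
Overall dilution factor = 10 × 100 × 20 × 20 × 100 = 4 × 10^7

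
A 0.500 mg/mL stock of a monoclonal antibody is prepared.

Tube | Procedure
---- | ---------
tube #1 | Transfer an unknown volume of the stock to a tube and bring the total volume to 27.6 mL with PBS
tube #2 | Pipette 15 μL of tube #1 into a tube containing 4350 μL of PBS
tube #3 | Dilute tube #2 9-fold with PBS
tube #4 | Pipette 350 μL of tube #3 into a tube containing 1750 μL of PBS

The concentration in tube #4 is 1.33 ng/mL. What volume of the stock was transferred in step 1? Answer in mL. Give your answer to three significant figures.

1.15 mL

Step 1: v brought to 27.6 mL → factor = 27.6 mL/v
Step 2: 15 μL + 4350 μL = 4365 μL total → factor 4365/15 = 291
Step 3: 9-fold → factor 9
Step 4: 350 μL + 1750 μL = 2100 μL total → factor 2100/350 = 6
Product of known-step factors = 15714
Overall factor = 0.500 mg/mL / (1.33 ng/mL) = 3.7594 × 10^5
Step-1 factor = 3.7594 × 10^5 / 15714 = 23.924
v = 27.6 mL / 23.924 = 1.15 mL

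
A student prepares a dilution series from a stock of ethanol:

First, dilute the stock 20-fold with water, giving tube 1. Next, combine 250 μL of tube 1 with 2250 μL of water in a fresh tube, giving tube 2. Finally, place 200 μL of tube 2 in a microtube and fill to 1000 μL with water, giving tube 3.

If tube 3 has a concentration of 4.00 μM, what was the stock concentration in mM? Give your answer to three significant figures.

4.00 mM

Step 1: 20-fold → factor 20
Step 2: 250 μL + 2250 μL = 2500 μL total → factor 2500/250 = 10
Step 3: 200 μL brought to 1000 μL → factor 1000/200 = 5
Overall dilution factor = 20 × 10 × 5 = 1000
Stock = 4.00 μM × 1000 = 4000 μM = 4.00 mM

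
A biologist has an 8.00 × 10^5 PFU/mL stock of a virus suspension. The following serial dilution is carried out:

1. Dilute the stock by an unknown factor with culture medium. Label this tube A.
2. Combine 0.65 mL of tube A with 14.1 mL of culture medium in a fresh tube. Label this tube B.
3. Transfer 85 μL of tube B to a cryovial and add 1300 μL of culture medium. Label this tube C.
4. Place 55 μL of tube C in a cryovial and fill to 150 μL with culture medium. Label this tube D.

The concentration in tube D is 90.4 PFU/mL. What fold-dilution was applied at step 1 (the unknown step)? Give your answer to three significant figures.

8.78-fold

Step 1: unknown factor x
Step 2: 0.65 mL + 14.1 mL = 14.75 mL total → factor 14.75/0.65 = 22.692
Step 3: 85 μL + 1300 μL = 1385 μL total → factor 1385/85 = 16.294
Step 4: 55 μL brought to 150 μL → factor 150/55 = 2.7273
Product of known-step factors = 1008.4
Overall factor = 8.00 × 10^5 PFU/mL / (90.4 PFU/mL) = 8849.6
x = 8849.6 / 1008.4 = 8.78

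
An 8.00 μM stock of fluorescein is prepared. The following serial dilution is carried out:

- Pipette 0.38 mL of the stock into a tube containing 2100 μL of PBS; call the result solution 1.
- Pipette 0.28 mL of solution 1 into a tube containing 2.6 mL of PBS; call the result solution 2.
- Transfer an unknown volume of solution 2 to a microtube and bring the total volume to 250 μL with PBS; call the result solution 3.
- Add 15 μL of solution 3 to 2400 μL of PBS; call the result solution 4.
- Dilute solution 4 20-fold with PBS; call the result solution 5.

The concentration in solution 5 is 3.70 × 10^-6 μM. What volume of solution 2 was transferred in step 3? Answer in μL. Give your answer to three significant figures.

25.0 μL

Step 1: 0.38 mL + 2100 μL = 2.48 mL total → factor 2.48/0.38 = 6.5263
Step 2: 0.28 mL + 2.6 mL = 2.88 mL total → factor 2.88/0.28 = 10.286
Step 3: v brought to 250 μL → factor = 250 μL/v
Step 4: 15 μL + 2400 μL = 2415 μL total → factor 2415/15 = 161
Step 5: 20-fold → factor 20
Product of known-step factors = 2.1615 × 10^5
Overall factor = 8.00 μM / (3.70 × 10^-6 μM) = 2.1622 × 10^6
Step-3 factor = 2.1622 × 10^6 / 2.1615 × 10^5 = 10.003
v = 250 μL / 10.003 = 25.0 μL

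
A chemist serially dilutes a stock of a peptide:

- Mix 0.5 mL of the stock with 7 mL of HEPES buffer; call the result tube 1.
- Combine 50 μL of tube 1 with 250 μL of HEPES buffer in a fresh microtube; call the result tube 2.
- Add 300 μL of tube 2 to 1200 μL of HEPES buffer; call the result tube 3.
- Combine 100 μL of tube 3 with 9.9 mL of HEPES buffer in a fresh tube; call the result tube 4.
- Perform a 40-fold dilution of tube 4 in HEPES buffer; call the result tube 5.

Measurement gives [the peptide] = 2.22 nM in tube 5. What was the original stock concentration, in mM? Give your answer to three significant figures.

Step 1: 0.5 mL + 7 mL = 7.5 mL total → factor 7.5/0.5 = 15
Step 2: 50 μL + 250 μL = 300 μL total → factor 300/50 = 6
Step 3: 300 μL + 1200 μL = 1500 μL total → factor 1500/300 = 5
Step 4: 100 μL + 9.9 mL = 10000 μL total → factor 10000/100 = 100
Step 5: 40-fold → factor 40
Overall dilution factor = 15 × 6 × 5 × 100 × 40 = 1.8 × 10^6
Stock = 2.22 nM × 1.8 × 10^6 = 3.996 × 10^6 nM = 4.00 mM

4.00 mM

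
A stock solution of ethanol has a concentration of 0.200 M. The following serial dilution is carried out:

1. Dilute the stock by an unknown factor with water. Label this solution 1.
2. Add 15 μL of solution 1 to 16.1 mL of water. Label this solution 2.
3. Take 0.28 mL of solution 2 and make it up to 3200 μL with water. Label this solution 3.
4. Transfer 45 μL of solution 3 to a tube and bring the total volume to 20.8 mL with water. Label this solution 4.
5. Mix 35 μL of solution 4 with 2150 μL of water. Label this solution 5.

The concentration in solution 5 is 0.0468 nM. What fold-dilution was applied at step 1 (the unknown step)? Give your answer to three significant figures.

12.1-fold

Step 1: unknown factor x
Step 2: 15 μL + 16.1 mL = 16115 μL total → factor 16115/15 = 1074.3
Step 3: 0.28 mL brought to 3200 μL → factor 3.2/0.28 = 11.429
Step 4: 45 μL brought to 20.8 mL → factor 20800/45 = 462.22
Step 5: 35 μL + 2150 μL = 2185 μL total → factor 2185/35 = 62.429
Product of known-step factors = 3.543 × 10^8
Overall factor = 0.200 M / (0.0468 nM) = 4.2735 × 10^9
x = 4.2735 × 10^9 / 3.543 × 10^8 = 12.1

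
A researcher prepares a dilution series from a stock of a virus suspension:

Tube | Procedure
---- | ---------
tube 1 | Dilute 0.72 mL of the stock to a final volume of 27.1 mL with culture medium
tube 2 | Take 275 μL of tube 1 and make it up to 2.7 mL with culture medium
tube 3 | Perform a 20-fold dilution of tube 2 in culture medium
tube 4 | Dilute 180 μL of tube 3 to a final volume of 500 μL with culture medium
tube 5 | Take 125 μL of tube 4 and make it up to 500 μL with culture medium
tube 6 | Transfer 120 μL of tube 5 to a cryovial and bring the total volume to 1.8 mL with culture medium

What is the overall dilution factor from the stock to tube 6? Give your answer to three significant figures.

Step 1: 0.72 mL brought to 27.1 mL → factor 27.1/0.72 = 37.639
Step 2: 275 μL brought to 2.7 mL → factor 2700/275 = 9.8182
Step 3: 20-fold → factor 20
Step 4: 180 μL brought to 500 μL → factor 500/180 = 2.7778
Step 5: 125 μL brought to 500 μL → factor 500/125 = 4
Step 6: 120 μL brought to 1.8 mL → factor 1800/120 = 15
Overall dilution factor = 37.639 × 9.8182 × 20 × 2.7778 × 4 × 15 = 1.2318 × 10^6

1.23 × 10^6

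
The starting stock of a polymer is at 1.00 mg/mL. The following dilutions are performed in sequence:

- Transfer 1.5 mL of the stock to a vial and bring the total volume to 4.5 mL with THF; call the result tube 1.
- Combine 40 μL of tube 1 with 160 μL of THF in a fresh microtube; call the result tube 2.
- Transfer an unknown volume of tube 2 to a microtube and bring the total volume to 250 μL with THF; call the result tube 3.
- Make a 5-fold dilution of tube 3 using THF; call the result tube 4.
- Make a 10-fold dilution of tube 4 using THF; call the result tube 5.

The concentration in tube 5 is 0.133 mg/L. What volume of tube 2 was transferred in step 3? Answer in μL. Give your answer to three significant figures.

Step 1: 1.5 mL brought to 4.5 mL → factor 4.5/1.5 = 3
Step 2: 40 μL + 160 μL = 200 μL total → factor 200/40 = 5
Step 3: v brought to 250 μL → factor = 250 μL/v
Step 4: 5-fold → factor 5
Step 5: 10-fold → factor 10
Product of known-step factors = 750
Overall factor = 1.00 mg/mL / (0.133 mg/L) = 7518.8
Step-3 factor = 7518.8 / 750 = 10.025
v = 250 μL / 10.025 = 24.9 μL

24.9 μL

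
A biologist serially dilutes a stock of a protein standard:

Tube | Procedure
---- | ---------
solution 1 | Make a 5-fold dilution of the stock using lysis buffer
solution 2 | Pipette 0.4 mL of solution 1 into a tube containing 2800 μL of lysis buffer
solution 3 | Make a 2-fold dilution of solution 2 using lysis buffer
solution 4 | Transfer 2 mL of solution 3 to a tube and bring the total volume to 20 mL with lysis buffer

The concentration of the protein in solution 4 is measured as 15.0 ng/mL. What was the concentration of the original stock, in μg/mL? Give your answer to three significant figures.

Step 1: 5-fold → factor 5
Step 2: 0.4 mL + 2800 μL = 3.2 mL total → factor 3.2/0.4 = 8
Step 3: 2-fold → factor 2
Step 4: 2 mL brought to 20 mL → factor 20/2 = 10
Overall dilution factor = 5 × 8 × 2 × 10 = 800
Stock = 15.0 ng/mL × 800 = 1.200 × 10^4 ng/mL = 12.0 μg/mL

12.0 μg/mL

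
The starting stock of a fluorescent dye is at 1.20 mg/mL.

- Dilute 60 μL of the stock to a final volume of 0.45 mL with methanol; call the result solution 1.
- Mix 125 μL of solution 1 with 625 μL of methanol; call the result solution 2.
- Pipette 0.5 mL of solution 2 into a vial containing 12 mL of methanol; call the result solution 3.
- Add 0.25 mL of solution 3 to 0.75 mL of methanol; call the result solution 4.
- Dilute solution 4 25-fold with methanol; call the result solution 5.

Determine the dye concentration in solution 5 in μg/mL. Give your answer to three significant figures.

0.0107 μg/mL

Step 1: 60 μL brought to 0.45 mL → factor 450/60 = 7.5
Step 2: 125 μL + 625 μL = 750 μL total → factor 750/125 = 6
Step 3: 0.5 mL + 12 mL = 12.5 mL total → factor 12.5/0.5 = 25
Step 4: 0.25 mL + 0.75 mL = 1 mL total → factor 1/0.25 = 4
Step 5: 25-fold → factor 25
Overall dilution factor = 7.5 × 6 × 25 × 4 × 25 = 1.125 × 10^5
Final = 1.20 mg/mL / 1.125 × 10^5 = 1.067 × 10^-5 mg/mL = 0.0107 μg/mL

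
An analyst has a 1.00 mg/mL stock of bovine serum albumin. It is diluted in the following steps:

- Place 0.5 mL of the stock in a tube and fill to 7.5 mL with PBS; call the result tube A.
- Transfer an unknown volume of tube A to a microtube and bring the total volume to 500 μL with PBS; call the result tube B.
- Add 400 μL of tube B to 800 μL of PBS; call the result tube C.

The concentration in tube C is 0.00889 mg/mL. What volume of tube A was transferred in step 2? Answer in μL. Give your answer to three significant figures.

Step 1: 0.5 mL brought to 7.5 mL → factor 7.5/0.5 = 15
Step 2: v brought to 500 μL → factor = 500 μL/v
Step 3: 400 μL + 800 μL = 1200 μL total → factor 1200/400 = 3
Product of known-step factors = 45
Overall factor = 1.00 mg/mL / (0.00889 mg/mL) = 112.49
Step-2 factor = 112.49 / 45 = 2.4997
v = 500 μL / 2.4997 = 200 μL

200 μL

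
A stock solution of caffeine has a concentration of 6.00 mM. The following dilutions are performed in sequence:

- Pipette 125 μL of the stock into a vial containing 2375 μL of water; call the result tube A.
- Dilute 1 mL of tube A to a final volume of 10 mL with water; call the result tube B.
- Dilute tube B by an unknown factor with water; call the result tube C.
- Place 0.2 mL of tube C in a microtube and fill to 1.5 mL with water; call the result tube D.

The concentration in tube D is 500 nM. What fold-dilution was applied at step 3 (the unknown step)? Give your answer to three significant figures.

Step 1: 125 μL + 2375 μL = 2500 μL total → factor 2500/125 = 20
Step 2: 1 mL brought to 10 mL → factor 10/1 = 10
Step 3: unknown factor x
Step 4: 0.2 mL brought to 1.5 mL → factor 1.5/0.2 = 7.5
Product of known-step factors = 1500
Overall factor = 6.00 mM / (500 nM) = 12000
x = 12000 / 1500 = 8.00

8.00-fold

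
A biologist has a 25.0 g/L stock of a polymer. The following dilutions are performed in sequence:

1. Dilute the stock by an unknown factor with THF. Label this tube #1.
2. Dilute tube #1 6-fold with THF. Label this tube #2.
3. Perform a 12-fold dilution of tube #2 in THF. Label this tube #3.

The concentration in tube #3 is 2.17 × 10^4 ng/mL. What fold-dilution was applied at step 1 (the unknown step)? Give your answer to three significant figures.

16.0-fold

Step 1: unknown factor x
Step 2: 6-fold → factor 6
Step 3: 12-fold → factor 12
Product of known-step factors = 72
Overall factor = 25.0 g/L / (2.17 × 10^4 ng/mL) = 1152.1
x = 1152.1 / 72 = 16.0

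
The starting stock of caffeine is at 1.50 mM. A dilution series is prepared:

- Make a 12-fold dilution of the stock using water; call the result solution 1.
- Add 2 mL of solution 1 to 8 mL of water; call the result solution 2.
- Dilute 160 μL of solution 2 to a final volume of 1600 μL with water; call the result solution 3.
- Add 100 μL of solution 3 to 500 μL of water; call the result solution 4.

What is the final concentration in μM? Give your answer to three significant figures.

Step 1: 12-fold → factor 12
Step 2: 2 mL + 8 mL = 10 mL total → factor 10/2 = 5
Step 3: 160 μL brought to 1600 μL → factor 1600/160 = 10
Step 4: 100 μL + 500 μL = 600 μL total → factor 600/100 = 6
Overall dilution factor = 12 × 5 × 10 × 6 = 3600
Final = 1.50 mM / 3600 = 0.0004167 mM = 0.417 μM

0.417 μM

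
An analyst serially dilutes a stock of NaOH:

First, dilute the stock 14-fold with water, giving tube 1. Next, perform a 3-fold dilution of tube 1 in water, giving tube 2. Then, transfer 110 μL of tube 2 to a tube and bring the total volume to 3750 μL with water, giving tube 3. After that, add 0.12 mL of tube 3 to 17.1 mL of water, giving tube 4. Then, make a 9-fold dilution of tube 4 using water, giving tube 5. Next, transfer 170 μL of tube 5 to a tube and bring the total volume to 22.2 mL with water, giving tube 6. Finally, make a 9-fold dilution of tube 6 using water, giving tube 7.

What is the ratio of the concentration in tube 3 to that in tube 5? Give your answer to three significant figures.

Step 1: 14-fold → factor 14
Step 2: 3-fold → factor 3
Step 3: 110 μL brought to 3750 μL → factor 3750/110 = 34.091
Step 4: 0.12 mL + 17.1 mL = 17.22 mL total → factor 17.22/0.12 = 143.5
Step 5: 9-fold → factor 9
Dilution factor to tube 3 = 1431.8; to tube 5 = 1.8492 × 10^6
[tube 3]/[tube 5] = (factor to tube 5)/(factor to tube 3) = 1.8492 × 10^6/1431.8 = 1.29 × 10^3

1.29 × 10^3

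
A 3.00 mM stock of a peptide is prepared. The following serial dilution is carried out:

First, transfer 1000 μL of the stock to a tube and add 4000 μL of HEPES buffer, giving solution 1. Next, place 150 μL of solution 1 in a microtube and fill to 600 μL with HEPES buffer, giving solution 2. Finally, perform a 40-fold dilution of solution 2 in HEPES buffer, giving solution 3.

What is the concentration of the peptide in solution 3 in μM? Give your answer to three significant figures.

Step 1: 1000 μL + 4000 μL = 5000 μL total → factor 5000/1000 = 5
Step 2: 150 μL brought to 600 μL → factor 600/150 = 4
Step 3: 40-fold → factor 40
Dilution factor through solution 3 = 5 × 4 × 40 = 800
[solution 3] = 3.00 mM / 800 = 0.003750 mM = 3.75 μM

3.75 μM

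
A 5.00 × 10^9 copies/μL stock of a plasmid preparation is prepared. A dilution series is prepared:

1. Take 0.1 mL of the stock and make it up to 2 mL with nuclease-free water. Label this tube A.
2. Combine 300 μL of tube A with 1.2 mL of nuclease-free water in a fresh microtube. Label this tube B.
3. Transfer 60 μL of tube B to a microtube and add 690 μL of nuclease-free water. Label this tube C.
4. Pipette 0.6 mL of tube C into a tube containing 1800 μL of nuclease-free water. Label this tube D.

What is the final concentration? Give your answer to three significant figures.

Step 1: 0.1 mL brought to 2 mL → factor 2/0.1 = 20
Step 2: 300 μL + 1.2 mL = 1500 μL total → factor 1500/300 = 5
Step 3: 60 μL + 690 μL = 750 μL total → factor 750/60 = 12.5
Step 4: 0.6 mL + 1800 μL = 2.4 mL total → factor 2.4/0.6 = 4
Overall dilution factor = 20 × 5 × 12.5 × 4 = 5000
Final = 5.00 × 10^9 copies/μL / 5000 = 1.00 × 10^6 copies/μL

1.00 × 10^6 copies/μL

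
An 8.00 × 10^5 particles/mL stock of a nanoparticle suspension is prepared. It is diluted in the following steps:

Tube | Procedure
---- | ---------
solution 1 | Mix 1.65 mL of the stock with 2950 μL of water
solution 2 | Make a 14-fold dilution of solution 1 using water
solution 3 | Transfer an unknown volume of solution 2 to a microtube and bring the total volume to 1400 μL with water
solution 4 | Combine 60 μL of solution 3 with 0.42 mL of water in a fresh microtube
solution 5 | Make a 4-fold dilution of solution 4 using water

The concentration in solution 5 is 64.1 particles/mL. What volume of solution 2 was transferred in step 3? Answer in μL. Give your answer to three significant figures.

Step 1: 1.65 mL + 2950 μL = 4.6 mL total → factor 4.6/1.65 = 2.7879
Step 2: 14-fold → factor 14
Step 3: v brought to 1400 μL → factor = 1400 μL/v
Step 4: 60 μL + 0.42 mL = 480 μL total → factor 480/60 = 8
Step 5: 4-fold → factor 4
Product of known-step factors = 1249
Overall factor = 8.00 × 10^5 particles/mL / (64.1 particles/mL) = 12480
Step-3 factor = 12480 / 1249 = 9.9926
v = 1400 μL / 9.9926 = 140 μL

140 μL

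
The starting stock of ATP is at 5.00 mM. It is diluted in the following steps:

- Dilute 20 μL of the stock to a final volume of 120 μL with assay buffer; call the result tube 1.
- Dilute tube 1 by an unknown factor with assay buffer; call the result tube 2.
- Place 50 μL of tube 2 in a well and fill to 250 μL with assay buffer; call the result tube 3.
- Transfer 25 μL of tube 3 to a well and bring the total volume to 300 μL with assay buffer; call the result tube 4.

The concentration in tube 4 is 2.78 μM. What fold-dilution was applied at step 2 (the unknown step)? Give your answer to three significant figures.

5.00-fold

Step 1: 20 μL brought to 120 μL → factor 120/20 = 6
Step 2: unknown factor x
Step 3: 50 μL brought to 250 μL → factor 250/50 = 5
Step 4: 25 μL brought to 300 μL → factor 300/25 = 12
Product of known-step factors = 360
Overall factor = 5.00 mM / (2.78 μM) = 1798.6
x = 1798.6 / 360 = 5.00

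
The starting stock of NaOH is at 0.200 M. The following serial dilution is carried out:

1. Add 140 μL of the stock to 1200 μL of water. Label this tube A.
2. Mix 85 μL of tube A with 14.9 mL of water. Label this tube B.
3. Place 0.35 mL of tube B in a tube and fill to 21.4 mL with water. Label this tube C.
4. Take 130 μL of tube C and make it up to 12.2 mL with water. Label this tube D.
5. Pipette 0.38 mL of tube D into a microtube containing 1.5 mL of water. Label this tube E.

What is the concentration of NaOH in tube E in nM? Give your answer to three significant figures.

Step 1: 140 μL + 1200 μL = 1340 μL total → factor 1340/140 = 9.5714
Step 2: 85 μL + 14.9 mL = 14985 μL total → factor 14985/85 = 176.29
Step 3: 0.35 mL brought to 21.4 mL → factor 21.4/0.35 = 61.143
Step 4: 130 μL brought to 12.2 mL → factor 12200/130 = 93.846
Step 5: 0.38 mL + 1.5 mL = 1.88 mL total → factor 1.88/0.38 = 4.9474
Overall dilution factor = 9.5714 × 176.29 × 61.143 × 93.846 × 4.9474 = 4.7902 × 10^7
Final = 0.200 M / 4.7902 × 10^7 = 4.175 × 10^-9 M = 4.18 nM

4.18 nM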